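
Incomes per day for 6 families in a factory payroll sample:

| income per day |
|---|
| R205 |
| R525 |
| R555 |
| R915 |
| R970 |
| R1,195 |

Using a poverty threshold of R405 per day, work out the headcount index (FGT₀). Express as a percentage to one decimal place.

16.7%

1 of the 6 families have income below R405.
H = 1/6 = 16.7%.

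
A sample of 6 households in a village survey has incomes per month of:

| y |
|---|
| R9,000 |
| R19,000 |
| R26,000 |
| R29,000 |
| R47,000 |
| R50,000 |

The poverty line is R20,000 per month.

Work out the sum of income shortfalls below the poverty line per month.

R12,000

Incomes under z: R9,000, R19,000 (q = 2 of N = 6).
Individual gaps: 20000−9000 = 11000; 20000−19000 = 1000.
Aggregate gap = R12,000.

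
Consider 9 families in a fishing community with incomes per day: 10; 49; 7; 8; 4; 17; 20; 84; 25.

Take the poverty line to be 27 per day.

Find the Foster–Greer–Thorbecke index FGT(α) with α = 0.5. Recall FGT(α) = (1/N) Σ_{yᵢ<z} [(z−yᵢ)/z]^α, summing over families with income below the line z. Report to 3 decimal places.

Incomes under z: 4, 7, 8, 10, 17, 20, 25 (q = 7 of N = 9).
Shortfall ratios: (27−4)/27 = 0.8519; (27−7)/27 = 0.7407; (27−8)/27 = 0.7037; (27−10)/27 = 0.6296; (27−17)/27 = 0.3704; (27−20)/27 = 0.2593; (27−25)/27 = 0.0741.
Raised to α = 0.5: 0.92296; 0.86066; 0.83887; 0.79349; 0.60858; 0.50918; 0.27217.
Sum = 4.805905; FGT(0.5) = 4.805905 / 9 = 0.534.

0.534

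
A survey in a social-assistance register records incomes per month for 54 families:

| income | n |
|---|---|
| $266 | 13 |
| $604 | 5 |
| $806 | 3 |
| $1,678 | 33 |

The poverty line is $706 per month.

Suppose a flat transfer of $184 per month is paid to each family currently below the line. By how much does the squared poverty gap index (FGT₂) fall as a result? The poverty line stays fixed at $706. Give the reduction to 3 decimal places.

Before: below the line — 13×$266, 5×$604; squared poverty gap index (FGT₂) = 0.09544.
After the $184 transfer: below the line — 13×$450; squared poverty gap index (FGT₂) = 0.03165.
Reduction = 0.09544 − 0.03165 = 0.064.

0.064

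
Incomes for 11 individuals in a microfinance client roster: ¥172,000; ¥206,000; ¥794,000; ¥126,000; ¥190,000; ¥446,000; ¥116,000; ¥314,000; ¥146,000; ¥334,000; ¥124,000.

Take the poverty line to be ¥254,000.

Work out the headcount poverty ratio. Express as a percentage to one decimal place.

63.6%

7 of the 11 individuals have income below ¥254,000.
H = 7/11 = 63.6%.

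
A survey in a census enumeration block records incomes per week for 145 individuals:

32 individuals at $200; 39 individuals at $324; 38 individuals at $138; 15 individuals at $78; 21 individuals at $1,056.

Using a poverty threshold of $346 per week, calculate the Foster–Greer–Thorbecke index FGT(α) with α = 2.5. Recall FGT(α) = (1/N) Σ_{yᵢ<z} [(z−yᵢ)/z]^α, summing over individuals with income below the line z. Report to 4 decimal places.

0.1539

Incomes under z: 15×$78, 38×$138, 32×$200, 39×$324 (q = 124 of N = 145).
Gap ratios (z−y)/z: (346−78)/346 = 0.7746 (×15); (346−138)/346 = 0.6012 (×38); (346−200)/346 = 0.4220 (×32); (346−324)/346 = 0.0636 (×39).
Raised to α = 2.5: 0.52802 (×15); 0.28020 (×38); 0.11566 (×32); 0.00102 (×39).
Sum = 22.308786; FGT(2.5) = 22.308786 / 145 = 0.1539.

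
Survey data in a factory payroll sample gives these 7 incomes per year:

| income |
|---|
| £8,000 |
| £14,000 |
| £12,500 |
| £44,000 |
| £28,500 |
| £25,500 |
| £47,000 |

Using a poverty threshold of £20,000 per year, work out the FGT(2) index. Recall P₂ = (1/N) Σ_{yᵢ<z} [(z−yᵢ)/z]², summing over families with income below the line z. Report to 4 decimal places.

0.0844

Poor units: £8,000, £12,500, £14,000 (q = 3 of N = 7).
Normalized shortfalls: (20000−8000)/20000 = 0.6000; (20000−12500)/20000 = 0.3750; (20000−14000)/20000 = 0.3000.
Squared: 0.3600; 0.1406; 0.0900.
Sum = 0.590625; P₂ = 0.590625 / 7 = 0.0844.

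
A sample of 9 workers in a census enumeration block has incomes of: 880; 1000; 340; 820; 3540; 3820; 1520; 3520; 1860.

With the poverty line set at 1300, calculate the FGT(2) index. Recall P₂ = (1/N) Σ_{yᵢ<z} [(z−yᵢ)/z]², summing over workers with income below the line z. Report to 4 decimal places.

0.0933

Below the line: 340, 820, 880, 1000 (q = 4 of N = 9).
Normalized shortfalls: (1300−340)/1300 = 0.7385; (1300−820)/1300 = 0.3692; (1300−880)/1300 = 0.3231; (1300−1000)/1300 = 0.2308.
Squared: 0.5453; 0.1363; 0.1044; 0.0533.
Sum = 0.839290; P₂ = 0.839290 / 9 = 0.0933.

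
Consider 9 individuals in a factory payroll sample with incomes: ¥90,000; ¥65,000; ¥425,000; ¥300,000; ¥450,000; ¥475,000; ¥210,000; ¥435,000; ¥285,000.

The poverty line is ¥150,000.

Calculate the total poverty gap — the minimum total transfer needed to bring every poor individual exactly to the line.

¥145,000

Below the line: ¥65,000, ¥90,000 (q = 2 of N = 9).
Individual gaps: 150000−65000 = 85000; 150000−90000 = 60000.
Aggregate gap = ¥145,000.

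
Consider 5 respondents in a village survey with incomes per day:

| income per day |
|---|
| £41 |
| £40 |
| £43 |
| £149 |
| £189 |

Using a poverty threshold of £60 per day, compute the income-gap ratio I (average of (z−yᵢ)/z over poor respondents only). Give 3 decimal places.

Below the line: £40, £41, £43 (q = 3 of N = 5).
Relative gaps: 0.3333, 0.3167, 0.2833; sum = 0.933333.
I averages over the q = 3 poor units only: 0.933333 / 3 = 0.311.

0.311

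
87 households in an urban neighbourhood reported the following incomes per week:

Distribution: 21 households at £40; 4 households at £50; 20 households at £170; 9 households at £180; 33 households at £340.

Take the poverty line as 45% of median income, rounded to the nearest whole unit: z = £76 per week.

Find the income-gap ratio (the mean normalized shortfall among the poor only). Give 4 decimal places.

0.4526

Incomes under z: 21×£40, 4×£50 (q = 25 of N = 87).
Shortfall ratios (z−y)/z: 0.4737 (×21), 0.3421 (×4); sum = 11.315789.
I averages over the q = 25 poor units only: 11.315789 / 25 = 0.4526.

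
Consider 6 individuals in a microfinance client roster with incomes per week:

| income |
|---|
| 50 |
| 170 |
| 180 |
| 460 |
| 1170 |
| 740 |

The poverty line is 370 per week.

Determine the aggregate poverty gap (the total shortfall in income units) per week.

710

Poor units: 50, 170, 180 (q = 3 of N = 6).
Individual gaps: 370−50 = 320; 370−170 = 200; 370−180 = 190.
Aggregate gap = 710.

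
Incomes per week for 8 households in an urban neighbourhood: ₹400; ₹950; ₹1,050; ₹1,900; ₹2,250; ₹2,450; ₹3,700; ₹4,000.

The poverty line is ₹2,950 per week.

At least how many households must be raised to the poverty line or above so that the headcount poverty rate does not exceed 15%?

Currently q = 6 of N = 8 are below the line (H = 0.750).
A headcount ratio of at most 15% allows at most ⌊0.15 × 8⌋ = 1 poor households.
So at least 6 − 1 = 5 must be lifted.

5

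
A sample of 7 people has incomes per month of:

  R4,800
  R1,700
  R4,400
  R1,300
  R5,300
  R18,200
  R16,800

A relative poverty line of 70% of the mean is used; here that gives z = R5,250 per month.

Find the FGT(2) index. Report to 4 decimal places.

Below z: R1,300, R1,700, R4,400, R4,800 (q = 4 of N = 7).
Shortfall ratios: (5250−1300)/5250 = 0.7524; (5250−1700)/5250 = 0.6762; (5250−4400)/5250 = 0.1619; (5250−4800)/5250 = 0.0857.
Squared: 0.5661; 0.4572; 0.0262; 0.0073.
Sum = 1.056871; P₂ = 1.056871 / 7 = 0.1510.

0.1510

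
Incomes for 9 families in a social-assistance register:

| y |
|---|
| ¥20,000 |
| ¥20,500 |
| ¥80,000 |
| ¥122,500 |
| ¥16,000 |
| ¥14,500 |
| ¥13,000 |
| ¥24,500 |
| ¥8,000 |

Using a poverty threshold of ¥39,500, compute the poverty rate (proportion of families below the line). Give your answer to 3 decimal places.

7 of the 9 families have income below ¥39,500.
H = 7/9 = 0.778.

0.778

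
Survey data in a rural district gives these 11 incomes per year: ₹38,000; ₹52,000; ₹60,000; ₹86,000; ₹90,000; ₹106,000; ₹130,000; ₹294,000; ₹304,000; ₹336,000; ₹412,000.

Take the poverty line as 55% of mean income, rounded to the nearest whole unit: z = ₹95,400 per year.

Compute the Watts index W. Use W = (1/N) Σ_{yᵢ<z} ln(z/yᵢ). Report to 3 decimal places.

0.196

Poor units: ₹38,000, ₹52,000, ₹60,000, ₹86,000, ₹90,000 (q = 5 of N = 11).
ln(z/y) terms: ln(95400/38000) = 0.9205; ln(95400/52000) = 0.6068; ln(95400/60000) = 0.4637; ln(95400/86000) = 0.1037; ln(95400/90000) = 0.0583.
W = 2.153061 / 11 = 0.196.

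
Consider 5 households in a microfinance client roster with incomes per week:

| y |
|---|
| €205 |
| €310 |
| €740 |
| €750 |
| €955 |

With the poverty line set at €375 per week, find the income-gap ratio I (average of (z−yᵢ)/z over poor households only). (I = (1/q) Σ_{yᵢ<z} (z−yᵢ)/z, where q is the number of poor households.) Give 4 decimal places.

0.3133

Below the line: €205, €310 (q = 2 of N = 5).
Shortfall ratios (z−y)/z: 0.4533, 0.1733; sum = 0.626667.
I averages over the q = 2 poor units only: 0.626667 / 2 = 0.3133.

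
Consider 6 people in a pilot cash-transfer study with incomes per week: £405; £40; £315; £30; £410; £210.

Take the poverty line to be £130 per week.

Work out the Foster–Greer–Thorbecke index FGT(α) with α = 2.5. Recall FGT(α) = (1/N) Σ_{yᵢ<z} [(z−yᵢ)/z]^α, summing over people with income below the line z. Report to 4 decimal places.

0.1530

Below z: £30, £40 (q = 2 of N = 6).
Relative gaps: (130−30)/130 = 0.7692; (130−40)/130 = 0.6923.
Raised to α = 2.5: 0.51897; 0.39879.
Sum = 0.917763; FGT(2.5) = 0.917763 / 6 = 0.1530.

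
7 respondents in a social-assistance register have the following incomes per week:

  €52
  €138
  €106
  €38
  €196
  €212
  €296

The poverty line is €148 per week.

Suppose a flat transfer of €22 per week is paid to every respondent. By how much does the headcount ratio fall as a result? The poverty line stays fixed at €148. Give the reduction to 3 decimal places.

Before: below the line — €38, €52, €106, €138; headcount ratio = 0.57143.
After the €22 transfer: below the line — €60, €74, €128; headcount ratio = 0.42857.
Reduction = 0.57143 − 0.42857 = 0.143.

0.143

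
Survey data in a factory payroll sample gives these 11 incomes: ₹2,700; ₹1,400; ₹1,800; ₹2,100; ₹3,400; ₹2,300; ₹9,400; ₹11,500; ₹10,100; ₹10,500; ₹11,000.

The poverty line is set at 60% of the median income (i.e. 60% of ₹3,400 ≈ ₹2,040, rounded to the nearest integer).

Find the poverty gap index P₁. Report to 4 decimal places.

Incomes under z: ₹1,400, ₹1,800 (q = 2 of N = 11).
Normalized shortfalls: (2040−1400)/2040 = 0.3137; (2040−1800)/2040 = 0.1176.
Σ = 0.431373. Dividing by the full population N = 11 gives P₁ = 0.0392.

0.0392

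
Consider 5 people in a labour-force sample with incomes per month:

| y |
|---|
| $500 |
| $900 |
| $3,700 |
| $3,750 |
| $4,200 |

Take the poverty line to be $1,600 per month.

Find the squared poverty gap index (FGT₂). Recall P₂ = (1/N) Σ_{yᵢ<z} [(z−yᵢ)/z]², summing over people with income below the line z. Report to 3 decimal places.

0.133

Poor units: $500, $900 (q = 2 of N = 5).
Gap ratios (z−y)/z: (1600−500)/1600 = 0.6875; (1600−900)/1600 = 0.4375.
Squared: 0.4727; 0.1914.
Sum = 0.664062; P₂ = 0.664062 / 5 = 0.133.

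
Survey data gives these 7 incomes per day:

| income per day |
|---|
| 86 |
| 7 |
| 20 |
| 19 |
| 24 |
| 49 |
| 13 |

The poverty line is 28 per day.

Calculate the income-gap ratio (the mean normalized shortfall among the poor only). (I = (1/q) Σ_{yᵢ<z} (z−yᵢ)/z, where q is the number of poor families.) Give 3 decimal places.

Incomes under z: 7, 13, 19, 20, 24 (q = 5 of N = 7).
Relative gaps: 0.7500, 0.5357, 0.3214, 0.2857, 0.1429; sum = 2.035714.
I averages over the q = 5 poor units only: 2.035714 / 5 = 0.407.

0.407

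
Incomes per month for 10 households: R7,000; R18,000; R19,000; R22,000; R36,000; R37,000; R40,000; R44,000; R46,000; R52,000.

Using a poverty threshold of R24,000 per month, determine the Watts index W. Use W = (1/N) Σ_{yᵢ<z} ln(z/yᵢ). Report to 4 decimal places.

Below z: R7,000, R18,000, R19,000, R22,000 (q = 4 of N = 10).
Log shortfalls: ln(24000/7000) = 1.2321; ln(24000/18000) = 0.2877; ln(24000/19000) = 0.2336; ln(24000/22000) = 0.0870.
W = 1.840452 / 10 = 0.1840.

0.1840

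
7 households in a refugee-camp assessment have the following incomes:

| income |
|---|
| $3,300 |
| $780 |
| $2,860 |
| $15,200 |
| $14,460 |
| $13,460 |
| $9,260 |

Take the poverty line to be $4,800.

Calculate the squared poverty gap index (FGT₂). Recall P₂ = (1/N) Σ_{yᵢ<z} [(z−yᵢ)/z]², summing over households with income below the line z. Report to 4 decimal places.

Below z: $780, $2,860, $3,300 (q = 3 of N = 7).
Gap ratios (z−y)/z: (4800−780)/4800 = 0.8375; (4800−2860)/4800 = 0.4042; (4800−3300)/4800 = 0.3125.
Squared: 0.7014; 0.1634; 0.0977.
Sum = 0.962413; P₂ = 0.962413 / 7 = 0.1375.

0.1375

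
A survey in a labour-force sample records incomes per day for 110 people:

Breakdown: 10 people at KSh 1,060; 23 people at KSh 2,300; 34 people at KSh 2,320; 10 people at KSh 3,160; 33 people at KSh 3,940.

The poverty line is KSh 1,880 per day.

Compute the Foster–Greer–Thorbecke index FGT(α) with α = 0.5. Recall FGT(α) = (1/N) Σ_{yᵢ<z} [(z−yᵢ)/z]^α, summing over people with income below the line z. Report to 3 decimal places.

0.060

Poor units: 10×KSh 1,060 (q = 10 of N = 110).
Relative gaps: (1880−1060)/1880 = 0.4362 (×10).
Raised to α = 0.5: 0.66043 (×10).
Sum = 6.604318; FGT(0.5) = 6.604318 / 110 = 0.060.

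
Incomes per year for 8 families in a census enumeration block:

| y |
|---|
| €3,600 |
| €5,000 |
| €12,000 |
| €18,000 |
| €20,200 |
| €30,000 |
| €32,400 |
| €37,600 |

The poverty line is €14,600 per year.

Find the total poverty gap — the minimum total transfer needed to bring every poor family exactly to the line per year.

€23,200

Below the line: €3,600, €5,000, €12,000 (q = 3 of N = 8).
Individual gaps: 14600−3600 = 11000; 14600−5000 = 9600; 14600−12000 = 2600.
Aggregate gap = €23,200.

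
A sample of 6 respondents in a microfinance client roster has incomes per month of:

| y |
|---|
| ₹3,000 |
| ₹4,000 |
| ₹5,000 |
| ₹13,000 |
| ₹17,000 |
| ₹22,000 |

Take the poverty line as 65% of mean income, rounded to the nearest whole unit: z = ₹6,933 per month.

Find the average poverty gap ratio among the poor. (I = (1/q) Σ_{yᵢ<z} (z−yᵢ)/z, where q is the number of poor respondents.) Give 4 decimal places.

0.4230

Below z: ₹3,000, ₹4,000, ₹5,000 (q = 3 of N = 6).
Relative gaps: 0.5673, 0.4230, 0.2788; sum = 1.269148.
I averages over the q = 3 poor units only: 1.269148 / 3 = 0.4230.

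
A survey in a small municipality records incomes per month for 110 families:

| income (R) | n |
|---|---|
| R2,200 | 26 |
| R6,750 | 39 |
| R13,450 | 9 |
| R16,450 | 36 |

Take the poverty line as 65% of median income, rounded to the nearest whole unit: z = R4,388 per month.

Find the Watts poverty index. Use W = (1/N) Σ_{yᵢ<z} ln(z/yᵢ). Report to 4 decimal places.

Incomes under z: 26×R2,200 (q = 26 of N = 110).
ln(z/y) terms: ln(4388/2200) = 0.6904 (×26).
W = 17.950821 / 110 = 0.1632.

0.1632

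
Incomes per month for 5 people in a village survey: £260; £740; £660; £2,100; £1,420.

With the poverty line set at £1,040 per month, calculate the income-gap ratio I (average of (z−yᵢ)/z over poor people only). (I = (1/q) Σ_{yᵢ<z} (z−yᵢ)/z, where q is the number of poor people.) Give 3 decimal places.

0.468

Below z: £260, £660, £740 (q = 3 of N = 5).
Shortfall ratios (z−y)/z: 0.7500, 0.3654, 0.2885; sum = 1.403846.
The income-gap ratio divides by q (the poor only): 1.403846 / 3 = 0.468.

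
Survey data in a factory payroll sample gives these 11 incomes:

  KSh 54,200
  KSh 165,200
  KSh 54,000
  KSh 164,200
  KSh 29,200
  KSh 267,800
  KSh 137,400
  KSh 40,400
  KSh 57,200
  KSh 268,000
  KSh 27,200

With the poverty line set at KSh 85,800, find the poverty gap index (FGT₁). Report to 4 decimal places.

Incomes under z: KSh 27,200, KSh 29,200, KSh 40,400, KSh 54,000, KSh 54,200, KSh 57,200 (q = 6 of N = 11).
Normalized shortfalls: (85800−27200)/85800 = 0.6830; (85800−29200)/85800 = 0.6597; (85800−40400)/85800 = 0.5291; (85800−54000)/85800 = 0.3706; (85800−54200)/85800 = 0.3683; (85800−57200)/85800 = 0.3333.
Sum of shortfalls = 2.944056; P₁ averages over all N: 2.944056 / 11 = 0.2676.

0.2676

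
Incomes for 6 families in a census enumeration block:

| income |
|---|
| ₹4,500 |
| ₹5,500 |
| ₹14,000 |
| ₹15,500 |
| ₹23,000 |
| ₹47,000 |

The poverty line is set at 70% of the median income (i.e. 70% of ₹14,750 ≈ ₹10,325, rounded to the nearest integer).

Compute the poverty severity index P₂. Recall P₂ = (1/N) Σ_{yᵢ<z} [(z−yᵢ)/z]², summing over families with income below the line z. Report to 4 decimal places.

Poor units: ₹4,500, ₹5,500 (q = 2 of N = 6).
Normalized shortfalls: (10325−4500)/10325 = 0.5642; (10325−5500)/10325 = 0.4673.
Squared: 0.3183; 0.2184.
Sum = 0.536663; P₂ = 0.536663 / 6 = 0.0894.

0.0894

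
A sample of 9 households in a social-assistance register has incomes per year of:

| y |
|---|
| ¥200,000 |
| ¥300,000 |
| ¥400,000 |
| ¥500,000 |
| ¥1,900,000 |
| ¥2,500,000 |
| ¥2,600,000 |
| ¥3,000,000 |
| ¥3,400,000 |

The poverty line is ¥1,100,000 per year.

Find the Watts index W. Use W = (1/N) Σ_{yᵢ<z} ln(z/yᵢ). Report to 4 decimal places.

Below z: ¥200,000, ¥300,000, ¥400,000, ¥500,000 (q = 4 of N = 9).
Log gaps: ln(1100000/200000) = 1.7047; ln(1100000/300000) = 1.2993; ln(1100000/400000) = 1.0116; ln(1100000/500000) = 0.7885.
W = 4.804089 / 9 = 0.5338.

0.5338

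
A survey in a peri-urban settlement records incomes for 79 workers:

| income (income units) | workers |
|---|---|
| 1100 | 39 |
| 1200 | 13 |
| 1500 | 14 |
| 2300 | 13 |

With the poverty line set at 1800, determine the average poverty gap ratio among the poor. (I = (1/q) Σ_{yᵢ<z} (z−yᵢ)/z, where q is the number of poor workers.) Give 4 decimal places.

0.3308

Incomes under z: 39×1100, 13×1200, 14×1500 (q = 66 of N = 79).
Shortfall ratios (z−y)/z: 0.3889 (×39), 0.3333 (×13), 0.1667 (×14); sum = 21.833333.
The income-gap ratio divides by q (the poor only): 21.833333 / 66 = 0.3308.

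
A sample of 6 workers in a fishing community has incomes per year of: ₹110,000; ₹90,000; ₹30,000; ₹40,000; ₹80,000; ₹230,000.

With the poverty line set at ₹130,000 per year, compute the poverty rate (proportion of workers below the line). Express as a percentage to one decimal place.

5 of the 6 workers have income below ₹130,000.
H = 5/6 = 83.3%.

83.3%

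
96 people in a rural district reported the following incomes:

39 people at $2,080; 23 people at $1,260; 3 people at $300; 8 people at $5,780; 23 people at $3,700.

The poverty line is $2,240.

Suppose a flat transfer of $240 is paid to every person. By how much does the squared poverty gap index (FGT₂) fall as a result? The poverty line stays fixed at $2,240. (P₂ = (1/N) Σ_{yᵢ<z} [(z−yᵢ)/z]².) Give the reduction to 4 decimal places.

0.0272

Before: below the line — 3×$300, 23×$1,260, 39×$2,080; squared poverty gap index (FGT₂) = 0.071370.
After the $240 transfer: below the line — 3×$540, 23×$1,500; squared poverty gap index (FGT₂) = 0.044146.
Reduction = 0.071370 − 0.044146 = 0.0272.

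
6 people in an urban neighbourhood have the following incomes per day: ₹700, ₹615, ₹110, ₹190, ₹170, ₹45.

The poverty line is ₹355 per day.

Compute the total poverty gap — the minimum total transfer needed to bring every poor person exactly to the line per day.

₹905

Incomes under z: ₹45, ₹110, ₹170, ₹190 (q = 4 of N = 6).
Individual gaps: 355−45 = 310; 355−110 = 245; 355−170 = 185; 355−190 = 165.
Aggregate gap = ₹905.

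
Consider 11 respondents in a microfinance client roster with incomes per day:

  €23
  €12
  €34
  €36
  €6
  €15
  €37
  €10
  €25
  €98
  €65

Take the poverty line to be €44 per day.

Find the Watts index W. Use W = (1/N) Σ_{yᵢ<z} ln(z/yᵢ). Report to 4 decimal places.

0.6996

Poor units: €6, €10, €12, €15, €23, €25, €34, €36, €37 (q = 9 of N = 11).
Log shortfalls: ln(44/6) = 1.9924; ln(44/10) = 1.4816; ln(44/12) = 1.2993; ln(44/15) = 1.0761; ln(44/23) = 0.6487; ln(44/25) = 0.5653; ln(44/34) = 0.2578; ln(44/36) = 0.2007; ln(44/37) = 0.1733.
W = 7.695238 / 11 = 0.6996.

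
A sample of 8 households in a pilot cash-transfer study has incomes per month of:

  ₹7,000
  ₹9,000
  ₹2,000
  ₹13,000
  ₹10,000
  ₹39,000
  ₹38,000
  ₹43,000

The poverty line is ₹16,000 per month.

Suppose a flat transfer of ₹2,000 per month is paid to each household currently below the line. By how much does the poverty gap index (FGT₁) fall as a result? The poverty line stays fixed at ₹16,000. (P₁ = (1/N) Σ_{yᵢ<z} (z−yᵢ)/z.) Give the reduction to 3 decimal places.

0.078

Before: below the line — ₹2,000, ₹7,000, ₹9,000, ₹10,000, ₹13,000; poverty gap index (FGT₁) = 0.30469.
After the ₹2,000 transfer: below the line — ₹4,000, ₹9,000, ₹11,000, ₹12,000, ₹15,000; poverty gap index (FGT₁) = 0.22656.
Reduction = 0.30469 − 0.22656 = 0.078.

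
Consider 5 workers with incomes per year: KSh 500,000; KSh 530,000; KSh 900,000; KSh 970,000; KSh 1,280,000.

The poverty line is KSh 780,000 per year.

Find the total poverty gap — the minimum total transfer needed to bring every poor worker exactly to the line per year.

Below the line: KSh 500,000, KSh 530,000 (q = 2 of N = 5).
Individual gaps: 780000−500000 = 280000; 780000−530000 = 250000.
Aggregate gap = KSh 530,000.

KSh 530,000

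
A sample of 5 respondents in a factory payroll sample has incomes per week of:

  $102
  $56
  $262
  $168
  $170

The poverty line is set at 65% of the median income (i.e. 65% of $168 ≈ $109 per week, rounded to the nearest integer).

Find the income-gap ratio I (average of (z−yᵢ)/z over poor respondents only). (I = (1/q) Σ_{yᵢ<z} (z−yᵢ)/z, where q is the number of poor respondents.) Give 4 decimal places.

0.2752

Poor units: $56, $102 (q = 2 of N = 5).
Relative gaps: 0.4862, 0.0642; sum = 0.550459.
I averages over the q = 2 poor units only: 0.550459 / 2 = 0.2752.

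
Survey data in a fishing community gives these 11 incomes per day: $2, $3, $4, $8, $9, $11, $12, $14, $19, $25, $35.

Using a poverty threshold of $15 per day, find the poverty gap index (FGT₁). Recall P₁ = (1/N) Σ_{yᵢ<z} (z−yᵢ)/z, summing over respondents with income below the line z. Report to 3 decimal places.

0.345

Incomes under z: $2, $3, $4, $8, $9, $11, $12, $14 (q = 8 of N = 11).
Relative gaps: (15−2)/15 = 0.8667; (15−3)/15 = 0.8000; (15−4)/15 = 0.7333; (15−8)/15 = 0.4667; (15−9)/15 = 0.4000; (15−11)/15 = 0.2667; (15−12)/15 = 0.2000; (15−14)/15 = 0.0667.
Σ = 3.800000. Dividing by the full population N = 11 gives P₁ = 0.345.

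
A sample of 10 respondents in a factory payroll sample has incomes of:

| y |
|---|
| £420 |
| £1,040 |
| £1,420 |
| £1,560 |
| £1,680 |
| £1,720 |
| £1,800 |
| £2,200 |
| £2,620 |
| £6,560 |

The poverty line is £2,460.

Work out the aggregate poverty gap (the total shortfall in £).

£7,840

Poor units: £420, £1,040, £1,420, £1,560, £1,680, £1,720, £1,800, £2,200 (q = 8 of N = 10).
Individual gaps: 2460−420 = 2040; 2460−1040 = 1420; 2460−1420 = 1040; 2460−1560 = 900; 2460−1680 = 780; 2460−1720 = 740; 2460−1800 = 660; 2460−2200 = 260.
Aggregate gap = £7,840.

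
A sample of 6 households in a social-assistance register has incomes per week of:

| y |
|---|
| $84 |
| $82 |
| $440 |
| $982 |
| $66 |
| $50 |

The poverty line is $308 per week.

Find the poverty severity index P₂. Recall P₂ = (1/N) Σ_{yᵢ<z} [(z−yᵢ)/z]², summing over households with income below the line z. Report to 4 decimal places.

0.3977

Poor units: $50, $66, $82, $84 (q = 4 of N = 6).
Relative gaps: (308−50)/308 = 0.8377; (308−66)/308 = 0.7857; (308−82)/308 = 0.7338; (308−84)/308 = 0.7273.
Squared: 0.7017; 0.6173; 0.5384; 0.5289.
Sum = 2.386364; P₂ = 2.386364 / 6 = 0.3977.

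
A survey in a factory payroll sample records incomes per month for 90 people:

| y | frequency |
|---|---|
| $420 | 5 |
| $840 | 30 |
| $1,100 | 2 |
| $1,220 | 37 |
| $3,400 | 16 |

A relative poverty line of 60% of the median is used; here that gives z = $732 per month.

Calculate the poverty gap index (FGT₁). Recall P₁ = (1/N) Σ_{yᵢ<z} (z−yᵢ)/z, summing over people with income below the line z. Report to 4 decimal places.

0.0237

Incomes under z: 5×$420 (q = 5 of N = 90).
Normalized shortfalls: (732−420)/732 = 0.4262 (×5).
Sum of shortfalls = 2.131148; P₁ averages over all N: 2.131148 / 90 = 0.0237.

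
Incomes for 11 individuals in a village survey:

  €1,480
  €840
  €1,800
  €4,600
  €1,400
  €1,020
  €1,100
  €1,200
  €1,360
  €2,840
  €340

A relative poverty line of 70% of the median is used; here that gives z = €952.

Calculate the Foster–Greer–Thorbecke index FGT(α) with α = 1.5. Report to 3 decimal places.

0.051

Below z: €340, €840 (q = 2 of N = 11).
Shortfall ratios: (952−340)/952 = 0.6429; (952−840)/952 = 0.1176.
Raised to α = 1.5: 0.51543; 0.04035.
Sum = 0.555785; FGT(1.5) = 0.555785 / 11 = 0.051.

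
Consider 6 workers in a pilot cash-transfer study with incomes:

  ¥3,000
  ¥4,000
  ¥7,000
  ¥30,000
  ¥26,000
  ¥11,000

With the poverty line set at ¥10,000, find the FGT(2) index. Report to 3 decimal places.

0.157

Incomes under z: ¥3,000, ¥4,000, ¥7,000 (q = 3 of N = 6).
Relative gaps: (10000−3000)/10000 = 0.7000; (10000−4000)/10000 = 0.6000; (10000−7000)/10000 = 0.3000.
Squared: 0.4900; 0.3600; 0.0900.
Sum = 0.940000; P₂ = 0.940000 / 6 = 0.157.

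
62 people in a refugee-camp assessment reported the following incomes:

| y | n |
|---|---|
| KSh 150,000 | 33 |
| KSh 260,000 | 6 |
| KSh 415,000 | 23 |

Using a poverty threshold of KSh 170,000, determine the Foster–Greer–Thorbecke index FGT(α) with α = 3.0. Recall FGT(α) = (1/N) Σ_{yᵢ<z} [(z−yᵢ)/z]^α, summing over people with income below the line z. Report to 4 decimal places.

0.0009

Below z: 33×KSh 150,000 (q = 33 of N = 62).
Gap ratios (z−y)/z: (170000−150000)/170000 = 0.1176 (×33).
Raised to α = 3.0: 0.00163 (×33).
Sum = 0.053735; FGT(3.0) = 0.053735 / 62 = 0.0009.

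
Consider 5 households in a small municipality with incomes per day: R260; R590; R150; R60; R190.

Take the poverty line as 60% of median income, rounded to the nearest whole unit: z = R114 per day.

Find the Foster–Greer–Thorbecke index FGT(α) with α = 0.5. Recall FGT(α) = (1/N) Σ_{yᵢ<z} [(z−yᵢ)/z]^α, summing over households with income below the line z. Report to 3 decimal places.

0.138

Incomes under z: R60 (q = 1 of N = 5).
Shortfall ratios: (114−60)/114 = 0.4737.
Raised to α = 0.5: 0.68825.
Sum = 0.688247; FGT(0.5) = 0.688247 / 5 = 0.138.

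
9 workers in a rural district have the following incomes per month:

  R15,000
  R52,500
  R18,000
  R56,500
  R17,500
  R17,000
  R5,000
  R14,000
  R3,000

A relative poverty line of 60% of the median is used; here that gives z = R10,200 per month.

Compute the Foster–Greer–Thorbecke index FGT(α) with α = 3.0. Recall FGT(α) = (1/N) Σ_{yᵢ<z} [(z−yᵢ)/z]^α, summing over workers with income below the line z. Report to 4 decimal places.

Below the line: R3,000, R5,000 (q = 2 of N = 9).
Normalized shortfalls: (10200−3000)/10200 = 0.7059; (10200−5000)/10200 = 0.5098.
Raised to α = 3.0: 0.35172; 0.13250.
Sum = 0.484218; FGT(3.0) = 0.484218 / 9 = 0.0538.

0.0538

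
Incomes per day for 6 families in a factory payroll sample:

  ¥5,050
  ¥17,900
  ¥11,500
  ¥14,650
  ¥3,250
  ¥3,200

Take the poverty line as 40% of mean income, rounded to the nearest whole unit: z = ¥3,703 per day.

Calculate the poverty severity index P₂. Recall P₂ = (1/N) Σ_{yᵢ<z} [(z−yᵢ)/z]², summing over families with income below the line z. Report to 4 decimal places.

Poor units: ¥3,200, ¥3,250 (q = 2 of N = 6).
Gap ratios (z−y)/z: (3703−3200)/3703 = 0.1358; (3703−3250)/3703 = 0.1223.
Squared: 0.0185; 0.0150.
Sum = 0.033417; P₂ = 0.033417 / 6 = 0.0056.

0.0056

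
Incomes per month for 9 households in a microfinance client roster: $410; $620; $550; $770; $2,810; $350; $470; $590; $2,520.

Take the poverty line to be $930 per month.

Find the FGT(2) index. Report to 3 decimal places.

Below z: $350, $410, $470, $550, $590, $620, $770 (q = 7 of N = 9).
Normalized shortfalls: (930−350)/930 = 0.6237; (930−410)/930 = 0.5591; (930−470)/930 = 0.4946; (930−550)/930 = 0.4086; (930−590)/930 = 0.3656; (930−620)/930 = 0.3333; (930−770)/930 = 0.1720.
Squared: 0.3889; 0.3126; 0.2447; 0.1670; 0.1337; 0.1111; 0.0296.
Sum = 1.387559; P₂ = 1.387559 / 9 = 0.154.

0.154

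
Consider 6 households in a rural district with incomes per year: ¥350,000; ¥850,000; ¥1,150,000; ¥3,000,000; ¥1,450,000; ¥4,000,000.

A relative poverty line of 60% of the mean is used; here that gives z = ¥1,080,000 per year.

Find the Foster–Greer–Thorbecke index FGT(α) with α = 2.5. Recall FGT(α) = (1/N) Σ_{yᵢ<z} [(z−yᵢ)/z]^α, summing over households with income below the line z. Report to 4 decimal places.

0.0661

Incomes under z: ¥350,000, ¥850,000 (q = 2 of N = 6).
Relative gaps: (1080000−350000)/1080000 = 0.6759; (1080000−850000)/1080000 = 0.2130.
Raised to α = 2.5: 0.37562; 0.02093.
Sum = 0.396549; FGT(2.5) = 0.396549 / 6 = 0.0661.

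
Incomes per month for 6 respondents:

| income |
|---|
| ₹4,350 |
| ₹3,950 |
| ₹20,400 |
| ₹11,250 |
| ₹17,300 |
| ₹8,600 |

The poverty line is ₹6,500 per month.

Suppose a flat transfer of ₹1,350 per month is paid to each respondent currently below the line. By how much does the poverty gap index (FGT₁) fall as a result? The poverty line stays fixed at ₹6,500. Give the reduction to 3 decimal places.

Before: below the line — ₹3,950, ₹4,350; poverty gap index (FGT₁) = 0.12051.
After the ₹1,350 transfer: below the line — ₹5,300, ₹5,700; poverty gap index (FGT₁) = 0.05128.
Reduction = 0.12051 − 0.05128 = 0.069.

0.069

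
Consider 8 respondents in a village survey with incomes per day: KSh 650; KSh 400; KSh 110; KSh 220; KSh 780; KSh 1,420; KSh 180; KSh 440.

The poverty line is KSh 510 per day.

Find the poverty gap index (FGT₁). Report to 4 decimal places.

Below z: KSh 110, KSh 180, KSh 220, KSh 400, KSh 440 (q = 5 of N = 8).
Relative gaps: (510−110)/510 = 0.7843; (510−180)/510 = 0.6471; (510−220)/510 = 0.5686; (510−400)/510 = 0.2157; (510−440)/510 = 0.1373.
Sum of shortfalls = 2.352941; P₁ averages over all N: 2.352941 / 8 = 0.2941.

0.2941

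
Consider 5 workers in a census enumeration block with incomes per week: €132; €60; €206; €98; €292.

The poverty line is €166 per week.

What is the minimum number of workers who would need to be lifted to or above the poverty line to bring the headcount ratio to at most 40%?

3 of the 5 workers are poor, so H = 3/5 = 0.600.
A headcount ratio of at most 40% allows at most ⌊0.40 × 5⌋ = 2 poor workers.
So at least 3 − 2 = 1 must be lifted.

1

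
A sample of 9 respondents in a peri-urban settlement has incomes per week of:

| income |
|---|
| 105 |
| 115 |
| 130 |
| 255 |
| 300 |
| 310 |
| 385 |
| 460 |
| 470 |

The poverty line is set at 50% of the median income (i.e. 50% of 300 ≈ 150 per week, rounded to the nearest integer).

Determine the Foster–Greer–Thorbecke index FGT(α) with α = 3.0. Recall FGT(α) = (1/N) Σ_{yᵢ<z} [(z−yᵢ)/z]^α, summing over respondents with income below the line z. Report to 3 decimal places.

0.005

Incomes under z: 105, 115, 130 (q = 3 of N = 9).
Relative gaps: (150−105)/150 = 0.3000; (150−115)/150 = 0.2333; (150−130)/150 = 0.1333.
Raised to α = 3.0: 0.02700; 0.01270; 0.00237.
Sum = 0.042074; FGT(3.0) = 0.042074 / 9 = 0.005.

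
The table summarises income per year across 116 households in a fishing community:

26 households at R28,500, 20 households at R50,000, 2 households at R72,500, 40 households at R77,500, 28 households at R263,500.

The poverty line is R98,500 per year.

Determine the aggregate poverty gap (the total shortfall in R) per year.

Below the line: 26×R28,500, 20×R50,000, 2×R72,500, 40×R77,500 (q = 88 of N = 116).
Individual gaps: 26×(98500−28500) = 1820000; 20×(98500−50000) = 970000; 2×(98500−72500) = 52000; 40×(98500−77500) = 840000.
Aggregate gap = R3,682,000.

R3,682,000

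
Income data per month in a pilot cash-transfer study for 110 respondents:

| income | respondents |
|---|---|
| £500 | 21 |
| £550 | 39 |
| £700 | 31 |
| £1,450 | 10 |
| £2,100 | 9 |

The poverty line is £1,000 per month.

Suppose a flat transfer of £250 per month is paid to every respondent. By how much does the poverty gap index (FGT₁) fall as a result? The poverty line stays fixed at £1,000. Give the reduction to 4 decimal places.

Before: below the line — 21×£500, 39×£550, 31×£700; poverty gap index (FGT₁) = 0.339545.
After the £250 transfer: below the line — 21×£750, 39×£800, 31×£950; poverty gap index (FGT₁) = 0.132727.
Reduction = 0.339545 − 0.132727 = 0.2068.

0.2068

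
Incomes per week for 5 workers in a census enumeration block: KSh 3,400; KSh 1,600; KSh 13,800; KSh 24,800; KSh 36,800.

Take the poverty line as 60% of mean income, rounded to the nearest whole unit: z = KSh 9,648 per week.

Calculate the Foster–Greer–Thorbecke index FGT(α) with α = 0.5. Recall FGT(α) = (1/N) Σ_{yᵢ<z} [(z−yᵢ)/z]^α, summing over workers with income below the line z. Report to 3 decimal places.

Below z: KSh 1,600, KSh 3,400 (q = 2 of N = 5).
Gap ratios (z−y)/z: (9648−1600)/9648 = 0.8342; (9648−3400)/9648 = 0.6476.
Raised to α = 0.5: 0.91332; 0.80473.
Sum = 1.718058; FGT(0.5) = 1.718058 / 5 = 0.344.

0.344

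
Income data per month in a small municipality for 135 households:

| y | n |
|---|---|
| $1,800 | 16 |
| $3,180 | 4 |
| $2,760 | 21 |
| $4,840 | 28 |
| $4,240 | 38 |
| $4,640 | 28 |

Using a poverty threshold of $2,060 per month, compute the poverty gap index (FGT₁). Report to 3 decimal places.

Poor units: 16×$1,800 (q = 16 of N = 135).
Normalized shortfalls: (2060−1800)/2060 = 0.1262 (×16).
Sum of shortfalls = 2.019417; P₁ averages over all N: 2.019417 / 135 = 0.015.

0.015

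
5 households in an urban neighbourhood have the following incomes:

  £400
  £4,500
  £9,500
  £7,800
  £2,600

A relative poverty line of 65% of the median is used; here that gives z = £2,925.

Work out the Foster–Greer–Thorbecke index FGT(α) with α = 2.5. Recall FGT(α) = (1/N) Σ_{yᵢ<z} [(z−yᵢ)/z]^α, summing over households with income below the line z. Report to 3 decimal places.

Below the line: £400, £2,600 (q = 2 of N = 5).
Gap ratios (z−y)/z: (2925−400)/2925 = 0.8632; (2925−2600)/2925 = 0.1111.
Raised to α = 2.5: 0.69237; 0.00412.
Sum = 0.696486; FGT(2.5) = 0.696486 / 5 = 0.139.

0.139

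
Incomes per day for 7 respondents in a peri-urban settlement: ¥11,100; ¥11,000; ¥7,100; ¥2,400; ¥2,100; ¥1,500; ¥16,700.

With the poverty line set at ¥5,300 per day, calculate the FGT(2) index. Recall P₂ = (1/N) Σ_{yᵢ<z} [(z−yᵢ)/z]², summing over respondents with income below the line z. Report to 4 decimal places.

Below z: ¥1,500, ¥2,100, ¥2,400 (q = 3 of N = 7).
Normalized shortfalls: (5300−1500)/5300 = 0.7170; (5300−2100)/5300 = 0.6038; (5300−2400)/5300 = 0.5472.
Squared: 0.5141; 0.3645; 0.2994.
Sum = 1.177999; P₂ = 1.177999 / 7 = 0.1683.

0.1683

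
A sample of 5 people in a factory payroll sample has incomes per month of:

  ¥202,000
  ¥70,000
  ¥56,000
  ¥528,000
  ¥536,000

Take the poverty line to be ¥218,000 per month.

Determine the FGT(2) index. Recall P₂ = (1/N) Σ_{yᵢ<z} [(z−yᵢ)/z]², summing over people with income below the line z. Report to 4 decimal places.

Below the line: ¥56,000, ¥70,000, ¥202,000 (q = 3 of N = 5).
Shortfall ratios: (218000−56000)/218000 = 0.7431; (218000−70000)/218000 = 0.6789; (218000−202000)/218000 = 0.0734.
Squared: 0.5522; 0.4609; 0.0054.
Sum = 1.018517; P₂ = 1.018517 / 5 = 0.2037.

0.2037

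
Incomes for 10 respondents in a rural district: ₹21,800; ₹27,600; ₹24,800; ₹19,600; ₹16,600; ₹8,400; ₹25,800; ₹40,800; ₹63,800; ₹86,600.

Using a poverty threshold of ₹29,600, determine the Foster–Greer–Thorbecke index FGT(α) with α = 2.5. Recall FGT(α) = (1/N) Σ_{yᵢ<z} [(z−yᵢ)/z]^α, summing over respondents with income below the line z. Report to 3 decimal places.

Poor units: ₹8,400, ₹16,600, ₹19,600, ₹21,800, ₹24,800, ₹25,800, ₹27,600 (q = 7 of N = 10).
Relative gaps: (29600−8400)/29600 = 0.7162; (29600−16600)/29600 = 0.4392; (29600−19600)/29600 = 0.3378; (29600−21800)/29600 = 0.2635; (29600−24800)/29600 = 0.1622; (29600−25800)/29600 = 0.1284; (29600−27600)/29600 = 0.0676.
Raised to α = 2.5: 0.43412; 0.12783; 0.06634; 0.03565; 0.01059; 0.00591; 0.00119.
Sum = 0.681616; FGT(2.5) = 0.681616 / 10 = 0.068.

0.068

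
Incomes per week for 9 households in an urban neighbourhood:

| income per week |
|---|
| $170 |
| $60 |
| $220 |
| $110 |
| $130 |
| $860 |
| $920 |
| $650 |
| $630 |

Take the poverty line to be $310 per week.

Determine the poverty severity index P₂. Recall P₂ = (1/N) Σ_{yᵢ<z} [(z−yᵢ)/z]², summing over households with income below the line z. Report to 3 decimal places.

0.188

Poor units: $60, $110, $130, $170, $220 (q = 5 of N = 9).
Relative gaps: (310−60)/310 = 0.8065; (310−110)/310 = 0.6452; (310−130)/310 = 0.5806; (310−170)/310 = 0.4516; (310−220)/310 = 0.2903.
Squared: 0.6504; 0.4162; 0.3371; 0.2040; 0.0843.
Sum = 1.691988; P₂ = 1.691988 / 9 = 0.188.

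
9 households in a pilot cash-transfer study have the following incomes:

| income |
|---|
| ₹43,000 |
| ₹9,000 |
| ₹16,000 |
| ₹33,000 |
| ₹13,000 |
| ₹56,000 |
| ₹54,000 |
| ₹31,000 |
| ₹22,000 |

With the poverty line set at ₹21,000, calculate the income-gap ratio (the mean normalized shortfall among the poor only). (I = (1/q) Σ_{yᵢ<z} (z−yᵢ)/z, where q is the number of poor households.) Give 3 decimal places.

Incomes under z: ₹9,000, ₹13,000, ₹16,000 (q = 3 of N = 9).
Shortfall ratios (z−y)/z: 0.5714, 0.3810, 0.2381; sum = 1.190476.
I averages over the q = 3 poor units only: 1.190476 / 3 = 0.397.

0.397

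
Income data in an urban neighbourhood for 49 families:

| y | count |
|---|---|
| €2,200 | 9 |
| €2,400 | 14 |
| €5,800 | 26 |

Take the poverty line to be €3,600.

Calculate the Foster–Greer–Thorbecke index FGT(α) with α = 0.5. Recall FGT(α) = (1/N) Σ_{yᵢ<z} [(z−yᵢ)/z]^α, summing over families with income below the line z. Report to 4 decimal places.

0.2795

Poor units: 9×€2,200, 14×€2,400 (q = 23 of N = 49).
Normalized shortfalls: (3600−2200)/3600 = 0.3889 (×9); (3600−2400)/3600 = 0.3333 (×14).
Raised to α = 0.5: 0.62361 (×9); 0.57735 (×14).
Sum = 13.695390; FGT(0.5) = 13.695390 / 49 = 0.2795.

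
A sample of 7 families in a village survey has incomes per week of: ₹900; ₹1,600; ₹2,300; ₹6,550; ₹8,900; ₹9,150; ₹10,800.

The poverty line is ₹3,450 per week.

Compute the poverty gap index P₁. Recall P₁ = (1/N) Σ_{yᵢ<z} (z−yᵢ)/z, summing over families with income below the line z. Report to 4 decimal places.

0.2298

Incomes under z: ₹900, ₹1,600, ₹2,300 (q = 3 of N = 7).
Relative gaps: (3450−900)/3450 = 0.7391; (3450−1600)/3450 = 0.5362; (3450−2300)/3450 = 0.3333.
Σ = 1.608696. Dividing by the full population N = 7 gives P₁ = 0.2298.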